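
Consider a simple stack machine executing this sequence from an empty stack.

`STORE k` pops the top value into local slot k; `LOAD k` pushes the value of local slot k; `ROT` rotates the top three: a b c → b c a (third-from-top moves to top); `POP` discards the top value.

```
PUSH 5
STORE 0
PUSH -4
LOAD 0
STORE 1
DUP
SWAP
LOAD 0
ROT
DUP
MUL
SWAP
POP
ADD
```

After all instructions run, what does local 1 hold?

5

PUSH 5  → [5]
STORE 0 → []
PUSH -4 → [-4]
LOAD 0  → [-4, 5]
STORE 1 → [-4]
DUP     → [-4, -4]
SWAP    → [-4, -4]
LOAD 0  → [-4, -4, 5]
ROT     → [-4, 5, -4]
DUP     → [-4, 5, -4, -4]
MUL     → [-4, 5, 16]
SWAP    → [-4, 16, 5]
POP     → [-4, 16]
ADD     → [12]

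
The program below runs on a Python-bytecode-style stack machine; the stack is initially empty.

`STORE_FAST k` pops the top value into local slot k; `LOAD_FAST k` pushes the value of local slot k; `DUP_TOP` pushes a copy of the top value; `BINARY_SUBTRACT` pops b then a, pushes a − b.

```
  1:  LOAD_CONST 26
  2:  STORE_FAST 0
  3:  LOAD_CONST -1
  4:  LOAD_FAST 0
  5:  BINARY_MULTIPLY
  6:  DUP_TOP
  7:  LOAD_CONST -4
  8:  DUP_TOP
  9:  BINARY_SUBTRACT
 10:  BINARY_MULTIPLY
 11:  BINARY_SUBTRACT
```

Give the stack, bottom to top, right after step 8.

LOAD_CONST 26   → 26
STORE_FAST 0    → (empty)
LOAD_CONST -1   → -1
LOAD_FAST 0     → -1 26
BINARY_MULTIPLY → -26
DUP_TOP         → -26 -26
LOAD_CONST -4   → -26 -26 -4
DUP_TOP         → -26 -26 -4 -4

[-26, -26, -4, -4]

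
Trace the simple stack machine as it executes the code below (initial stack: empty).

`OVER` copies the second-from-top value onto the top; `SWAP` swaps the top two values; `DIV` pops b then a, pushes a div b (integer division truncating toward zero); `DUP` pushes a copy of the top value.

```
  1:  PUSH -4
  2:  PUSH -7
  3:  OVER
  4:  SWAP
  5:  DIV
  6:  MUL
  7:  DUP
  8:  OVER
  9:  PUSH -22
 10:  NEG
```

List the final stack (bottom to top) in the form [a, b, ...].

PUSH -4  → -4
PUSH -7  → -4 -7
OVER     → -4 -7 -4
SWAP     → -4 -4 -7
DIV      → -4 0
MUL      → 0
DUP      → 0 0
OVER     → 0 0 0
PUSH -22 → 0 0 0 -22
NEG      → 0 0 0 22

[0, 0, 0, 22]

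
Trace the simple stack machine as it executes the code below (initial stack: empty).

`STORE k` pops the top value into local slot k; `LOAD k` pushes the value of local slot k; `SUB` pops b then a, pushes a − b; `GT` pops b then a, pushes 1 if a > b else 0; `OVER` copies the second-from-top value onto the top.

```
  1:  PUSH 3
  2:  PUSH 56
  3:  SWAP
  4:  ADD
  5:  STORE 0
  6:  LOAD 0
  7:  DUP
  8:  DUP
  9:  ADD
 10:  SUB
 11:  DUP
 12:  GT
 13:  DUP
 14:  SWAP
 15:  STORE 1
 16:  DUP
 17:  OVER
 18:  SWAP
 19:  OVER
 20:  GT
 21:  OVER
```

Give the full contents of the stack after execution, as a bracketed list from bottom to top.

PUSH 3  → 3
PUSH 56 → 3 56
SWAP    → 56 3
ADD     → 59
STORE 0 → (empty)
LOAD 0  → 59
DUP     → 59 59
DUP     → 59 59 59
ADD     → 59 118
SUB     → -59
DUP     → -59 -59
GT      → 0
DUP     → 0 0
SWAP    → 0 0
STORE 1 → 0
DUP     → 0 0
OVER    → 0 0 0
SWAP    → 0 0 0
OVER    → 0 0 0 0
GT      → 0 0 0
OVER    → 0 0 0 0

[0, 0, 0, 0]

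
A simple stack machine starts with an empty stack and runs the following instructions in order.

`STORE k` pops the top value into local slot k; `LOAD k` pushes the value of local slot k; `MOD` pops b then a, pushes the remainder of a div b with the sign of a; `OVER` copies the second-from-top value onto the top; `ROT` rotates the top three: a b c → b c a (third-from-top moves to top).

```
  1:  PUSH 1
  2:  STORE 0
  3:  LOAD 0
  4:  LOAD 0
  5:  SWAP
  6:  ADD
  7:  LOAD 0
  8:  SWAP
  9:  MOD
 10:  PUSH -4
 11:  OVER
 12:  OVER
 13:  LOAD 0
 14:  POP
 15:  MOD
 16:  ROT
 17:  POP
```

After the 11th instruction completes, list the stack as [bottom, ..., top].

[1, -4, 1]

PUSH 1   1
STORE 0  (empty)
LOAD 0   1
LOAD 0   1 1
SWAP     1 1
ADD      2
LOAD 0   2 1
SWAP     1 2
MOD      1
PUSH -4  1 -4
OVER     1 -4 1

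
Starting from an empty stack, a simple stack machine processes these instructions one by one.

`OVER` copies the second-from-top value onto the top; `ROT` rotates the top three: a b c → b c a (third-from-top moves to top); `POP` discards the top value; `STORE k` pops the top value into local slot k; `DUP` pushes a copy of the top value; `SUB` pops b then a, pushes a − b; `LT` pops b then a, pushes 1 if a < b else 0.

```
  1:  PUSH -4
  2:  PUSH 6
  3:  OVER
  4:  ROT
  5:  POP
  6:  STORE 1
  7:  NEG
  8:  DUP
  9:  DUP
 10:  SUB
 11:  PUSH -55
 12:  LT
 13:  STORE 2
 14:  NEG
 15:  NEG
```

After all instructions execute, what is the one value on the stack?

PUSH -4  : -4
PUSH 6   : -4 6
OVER     : -4 6 -4
ROT      : 6 -4 -4
POP      : 6 -4
STORE 1  : 6
NEG      : -6
DUP      : -6 -6
DUP      : -6 -6 -6
SUB      : -6 0
PUSH -55 : -6 0 -55
LT       : -6 0
STORE 2  : -6
NEG      : 6
NEG      : -6

-6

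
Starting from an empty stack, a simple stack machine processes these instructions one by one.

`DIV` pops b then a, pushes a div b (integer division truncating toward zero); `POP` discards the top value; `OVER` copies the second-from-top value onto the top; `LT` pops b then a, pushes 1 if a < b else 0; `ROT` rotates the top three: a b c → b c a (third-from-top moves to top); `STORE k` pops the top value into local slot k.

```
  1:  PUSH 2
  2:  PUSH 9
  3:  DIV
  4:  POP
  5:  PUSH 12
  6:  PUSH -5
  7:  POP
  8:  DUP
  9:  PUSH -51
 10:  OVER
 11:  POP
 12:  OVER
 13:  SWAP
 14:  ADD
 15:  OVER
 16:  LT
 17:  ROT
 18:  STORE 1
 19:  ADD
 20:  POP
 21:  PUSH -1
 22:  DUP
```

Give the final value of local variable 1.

PUSH 2    2
PUSH 9    2 9
DIV       0
POP       (empty)
PUSH 12   12
PUSH -5   12 -5
POP       12
DUP       12 12
PUSH -51  12 12 -51
OVER      12 12 -51 12
POP       12 12 -51
OVER      12 12 -51 12
SWAP      12 12 12 -51
ADD       12 12 -39
OVER      12 12 -39 12
LT        12 12 1
ROT       12 1 12
STORE 1   12 1
ADD       13
POP       (empty)
PUSH -1   -1
DUP       -1 -1

12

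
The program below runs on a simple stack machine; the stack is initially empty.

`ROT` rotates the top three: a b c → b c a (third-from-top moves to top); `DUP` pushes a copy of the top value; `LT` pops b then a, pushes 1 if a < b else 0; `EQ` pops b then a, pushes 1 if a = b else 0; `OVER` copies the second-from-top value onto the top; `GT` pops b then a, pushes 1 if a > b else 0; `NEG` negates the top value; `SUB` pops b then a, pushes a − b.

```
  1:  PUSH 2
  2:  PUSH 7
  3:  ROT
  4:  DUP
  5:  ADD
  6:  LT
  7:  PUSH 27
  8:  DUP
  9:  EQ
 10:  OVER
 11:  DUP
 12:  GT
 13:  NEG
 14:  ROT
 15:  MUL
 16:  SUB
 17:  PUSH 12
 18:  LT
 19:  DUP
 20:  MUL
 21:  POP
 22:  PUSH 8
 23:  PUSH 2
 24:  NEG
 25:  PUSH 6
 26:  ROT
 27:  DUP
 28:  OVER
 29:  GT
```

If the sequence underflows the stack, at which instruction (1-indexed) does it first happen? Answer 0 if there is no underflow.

3

PUSH 2 -> [2]
PUSH 7 -> [2, 7]
ROT  — needs 3 operands, stack has 2 → underflow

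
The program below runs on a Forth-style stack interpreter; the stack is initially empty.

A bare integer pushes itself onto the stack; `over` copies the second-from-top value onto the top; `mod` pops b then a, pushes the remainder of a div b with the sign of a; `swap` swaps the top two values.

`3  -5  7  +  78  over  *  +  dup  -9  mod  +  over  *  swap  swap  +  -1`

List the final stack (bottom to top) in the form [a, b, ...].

3    → [3]
-5   → [3, -5]
7    → [3, -5, 7]
+    → [3, 2]
78   → [3, 2, 78]
over → [3, 2, 78, 2]
*    → [3, 2, 156]
+    → [3, 158]
dup  → [3, 158, 158]
-9   → [3, 158, 158, -9]
mod  → [3, 158, 5]
+    → [3, 163]
over → [3, 163, 3]
*    → [3, 489]
swap → [489, 3]
swap → [3, 489]
+    → [492]
-1   → [492, -1]

[492, -1]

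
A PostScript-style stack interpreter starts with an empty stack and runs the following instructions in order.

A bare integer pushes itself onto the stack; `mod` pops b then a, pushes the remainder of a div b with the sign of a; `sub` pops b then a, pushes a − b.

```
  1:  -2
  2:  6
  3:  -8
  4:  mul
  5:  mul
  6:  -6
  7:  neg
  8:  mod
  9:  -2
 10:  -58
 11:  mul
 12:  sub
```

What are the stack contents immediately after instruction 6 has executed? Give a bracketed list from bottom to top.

[96, -6]

-2  : [-2]
6   : [-2, 6]
-8  : [-2, 6, -8]
mul : [-2, -48]
mul : [96]
-6  : [96, -6]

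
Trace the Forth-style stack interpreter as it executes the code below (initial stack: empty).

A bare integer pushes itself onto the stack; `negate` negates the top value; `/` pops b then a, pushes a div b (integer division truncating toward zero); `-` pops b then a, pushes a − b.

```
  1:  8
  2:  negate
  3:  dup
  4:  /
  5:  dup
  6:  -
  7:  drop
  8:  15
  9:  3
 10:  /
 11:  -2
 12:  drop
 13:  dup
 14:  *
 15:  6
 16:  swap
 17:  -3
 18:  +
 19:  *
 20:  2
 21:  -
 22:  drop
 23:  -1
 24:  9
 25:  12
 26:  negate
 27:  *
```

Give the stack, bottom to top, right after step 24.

[-1, 9]

8       8
negate  -8
dup     -8 -8
/       1
dup     1 1
-       0
drop    (empty)
15      15
3       15 3
/       5
-2      5 -2
drop    5
dup     5 5
*       25
6       25 6
swap    6 25
-3      6 25 -3
+       6 22
*       132
2       132 2
-       130
drop    (empty)
-1      -1
9       -1 9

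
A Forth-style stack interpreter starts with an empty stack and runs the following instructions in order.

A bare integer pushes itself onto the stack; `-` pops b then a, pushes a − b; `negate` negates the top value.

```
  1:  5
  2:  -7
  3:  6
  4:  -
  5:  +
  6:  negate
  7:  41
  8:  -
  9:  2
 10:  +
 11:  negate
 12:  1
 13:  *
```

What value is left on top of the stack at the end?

31

5      → [5]
-7     → [5, -7]
6      → [5, -7, 6]
-      → [5, -13]
+      → [-8]
negate → [8]
41     → [8, 41]
-      → [-33]
2      → [-33, 2]
+      → [-31]
negate → [31]
1      → [31, 1]
*      → [31]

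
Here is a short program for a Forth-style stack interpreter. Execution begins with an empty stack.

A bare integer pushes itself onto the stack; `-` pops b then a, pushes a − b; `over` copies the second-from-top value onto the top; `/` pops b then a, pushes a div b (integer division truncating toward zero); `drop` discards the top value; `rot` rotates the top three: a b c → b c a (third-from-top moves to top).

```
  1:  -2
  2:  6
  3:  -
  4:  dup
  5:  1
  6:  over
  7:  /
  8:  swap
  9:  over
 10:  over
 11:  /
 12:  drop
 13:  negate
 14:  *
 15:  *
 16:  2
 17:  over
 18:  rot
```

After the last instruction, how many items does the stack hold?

3

-2     -> -2
6      -> -2 6
-      -> -8
dup    -> -8 -8
1      -> -8 -8 1
over   -> -8 -8 1 -8
/      -> -8 -8 0
swap   -> -8 0 -8
over   -> -8 0 -8 0
over   -> -8 0 -8 0 -8
/      -> -8 0 -8 0
drop   -> -8 0 -8
negate -> -8 0 8
*      -> -8 0
*      -> 0
2      -> 0 2
over   -> 0 2 0
rot    -> 2 0 0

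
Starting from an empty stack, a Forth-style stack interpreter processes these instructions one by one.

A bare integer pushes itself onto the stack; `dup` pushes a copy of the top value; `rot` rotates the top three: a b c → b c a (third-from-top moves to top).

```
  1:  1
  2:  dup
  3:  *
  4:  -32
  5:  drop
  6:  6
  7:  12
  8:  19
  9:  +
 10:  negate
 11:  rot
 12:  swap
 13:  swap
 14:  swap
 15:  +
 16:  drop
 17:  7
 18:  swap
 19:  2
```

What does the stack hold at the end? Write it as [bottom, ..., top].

1      : 1
dup    : 1 1
*      : 1
-32    : 1 -32
drop   : 1
6      : 1 6
12     : 1 6 12
19     : 1 6 12 19
+      : 1 6 31
negate : 1 6 -31
rot    : 6 -31 1
swap   : 6 1 -31
swap   : 6 -31 1
swap   : 6 1 -31
+      : 6 -30
drop   : 6
7      : 6 7
swap   : 7 6
2      : 7 6 2

[7, 6, 2]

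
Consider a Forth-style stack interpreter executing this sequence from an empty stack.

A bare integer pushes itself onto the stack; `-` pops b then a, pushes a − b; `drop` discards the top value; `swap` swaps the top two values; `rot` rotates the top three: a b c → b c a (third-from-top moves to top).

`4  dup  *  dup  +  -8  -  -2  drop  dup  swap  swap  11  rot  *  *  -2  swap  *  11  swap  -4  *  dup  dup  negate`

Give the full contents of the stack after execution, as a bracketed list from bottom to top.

[11, 140800, 140800, -140800]

4      → 4
dup    → 4 4
*      → 16
dup    → 16 16
+      → 32
-8     → 32 -8
-      → 40
-2     → 40 -2
drop   → 40
dup    → 40 40
swap   → 40 40
swap   → 40 40
11     → 40 40 11
rot    → 40 11 40
*      → 40 440
*      → 17600
-2     → 17600 -2
swap   → -2 17600
*      → -35200
11     → -35200 11
swap   → 11 -35200
-4     → 11 -35200 -4
*      → 11 140800
dup    → 11 140800 140800
dup    → 11 140800 140800 140800
negate → 11 140800 140800 -140800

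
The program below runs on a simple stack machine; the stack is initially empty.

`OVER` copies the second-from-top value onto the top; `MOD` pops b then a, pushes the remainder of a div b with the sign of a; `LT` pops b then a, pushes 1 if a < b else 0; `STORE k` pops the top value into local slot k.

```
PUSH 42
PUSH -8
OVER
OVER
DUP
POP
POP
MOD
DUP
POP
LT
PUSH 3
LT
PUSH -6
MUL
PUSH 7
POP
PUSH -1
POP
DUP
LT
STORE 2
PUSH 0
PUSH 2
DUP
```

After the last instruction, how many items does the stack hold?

PUSH 42 : 42
PUSH -8 : 42 -8
OVER    : 42 -8 42
OVER    : 42 -8 42 -8
DUP     : 42 -8 42 -8 -8
POP     : 42 -8 42 -8
POP     : 42 -8 42
MOD     : 42 -8
DUP     : 42 -8 -8
POP     : 42 -8
LT      : 0
PUSH 3  : 0 3
LT      : 1
PUSH -6 : 1 -6
MUL     : -6
PUSH 7  : -6 7
POP     : -6
PUSH -1 : -6 -1
POP     : -6
DUP     : -6 -6
LT      : 0
STORE 2 : (empty)
PUSH 0  : 0
PUSH 2  : 0 2
DUP     : 0 2 2

3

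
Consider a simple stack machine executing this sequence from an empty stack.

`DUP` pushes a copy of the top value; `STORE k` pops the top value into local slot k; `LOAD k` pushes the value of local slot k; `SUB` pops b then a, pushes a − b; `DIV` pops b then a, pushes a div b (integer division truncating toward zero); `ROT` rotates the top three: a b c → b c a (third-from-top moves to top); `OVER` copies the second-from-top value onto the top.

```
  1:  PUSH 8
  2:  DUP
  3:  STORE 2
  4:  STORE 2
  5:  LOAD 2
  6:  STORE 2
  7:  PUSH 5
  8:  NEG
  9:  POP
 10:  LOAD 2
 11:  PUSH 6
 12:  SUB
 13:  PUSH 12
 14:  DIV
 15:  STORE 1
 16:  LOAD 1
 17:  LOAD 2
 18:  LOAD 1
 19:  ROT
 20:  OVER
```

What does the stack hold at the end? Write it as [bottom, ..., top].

[8, 0, 0, 0]

PUSH 8   [8]
DUP      [8, 8]
STORE 2  [8]
STORE 2  []
LOAD 2   [8]
STORE 2  []
PUSH 5   [5]
NEG      [-5]
POP      []
LOAD 2   [8]
PUSH 6   [8, 6]
SUB      [2]
PUSH 12  [2, 12]
DIV      [0]
STORE 1  []
LOAD 1   [0]
LOAD 2   [0, 8]
LOAD 1   [0, 8, 0]
ROT      [8, 0, 0]
OVER     [8, 0, 0, 0]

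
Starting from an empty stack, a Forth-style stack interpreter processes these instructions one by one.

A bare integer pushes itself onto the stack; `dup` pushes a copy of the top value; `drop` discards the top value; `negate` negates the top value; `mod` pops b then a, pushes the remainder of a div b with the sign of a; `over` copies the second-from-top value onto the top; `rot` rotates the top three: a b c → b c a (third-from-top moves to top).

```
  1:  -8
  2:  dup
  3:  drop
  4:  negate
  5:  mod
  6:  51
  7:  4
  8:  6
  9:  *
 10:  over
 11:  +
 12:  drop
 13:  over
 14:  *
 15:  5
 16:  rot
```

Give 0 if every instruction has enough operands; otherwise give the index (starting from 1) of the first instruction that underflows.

-8      -8
dup     -8 -8
drop    -8
negate  8
mod  — needs 2 operands, stack has 1 → underflow

5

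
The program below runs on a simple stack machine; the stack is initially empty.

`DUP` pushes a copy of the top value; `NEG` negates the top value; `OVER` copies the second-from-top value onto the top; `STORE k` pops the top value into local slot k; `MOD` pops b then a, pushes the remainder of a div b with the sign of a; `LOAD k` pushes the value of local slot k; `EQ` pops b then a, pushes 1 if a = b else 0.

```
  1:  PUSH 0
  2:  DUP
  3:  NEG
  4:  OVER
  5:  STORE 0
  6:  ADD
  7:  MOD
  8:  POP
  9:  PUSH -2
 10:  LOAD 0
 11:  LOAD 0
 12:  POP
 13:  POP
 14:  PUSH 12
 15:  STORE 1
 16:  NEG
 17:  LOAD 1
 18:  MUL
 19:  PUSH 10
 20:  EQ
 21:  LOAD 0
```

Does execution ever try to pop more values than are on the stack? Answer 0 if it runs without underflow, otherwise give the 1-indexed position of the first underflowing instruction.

7

PUSH 0  → 0
DUP     → 0 0
NEG     → 0 0
OVER    → 0 0 0
STORE 0 → 0 0
ADD     → 0
MOD  — needs 2 operands, stack has 1 → underflow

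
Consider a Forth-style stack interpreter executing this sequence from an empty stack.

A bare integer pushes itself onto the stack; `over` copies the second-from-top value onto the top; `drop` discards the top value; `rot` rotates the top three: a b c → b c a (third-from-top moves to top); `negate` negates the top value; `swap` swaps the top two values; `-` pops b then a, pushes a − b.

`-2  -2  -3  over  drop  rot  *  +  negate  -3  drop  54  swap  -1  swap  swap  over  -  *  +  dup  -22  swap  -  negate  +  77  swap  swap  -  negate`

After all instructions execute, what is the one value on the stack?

-2      -2
-2      -2 -2
-3      -2 -2 -3
over    -2 -2 -3 -2
drop    -2 -2 -3
rot     -2 -3 -2
*       -2 6
+       4
negate  -4
-3      -4 -3
drop    -4
54      -4 54
swap    54 -4
-1      54 -4 -1
swap    54 -1 -4
swap    54 -4 -1
over    54 -4 -1 -4
-       54 -4 3
*       54 -12
+       42
dup     42 42
-22     42 42 -22
swap    42 -22 42
-       42 -64
negate  42 64
+       106
77      106 77
swap    77 106
swap    106 77
-       29
negate  -29

-29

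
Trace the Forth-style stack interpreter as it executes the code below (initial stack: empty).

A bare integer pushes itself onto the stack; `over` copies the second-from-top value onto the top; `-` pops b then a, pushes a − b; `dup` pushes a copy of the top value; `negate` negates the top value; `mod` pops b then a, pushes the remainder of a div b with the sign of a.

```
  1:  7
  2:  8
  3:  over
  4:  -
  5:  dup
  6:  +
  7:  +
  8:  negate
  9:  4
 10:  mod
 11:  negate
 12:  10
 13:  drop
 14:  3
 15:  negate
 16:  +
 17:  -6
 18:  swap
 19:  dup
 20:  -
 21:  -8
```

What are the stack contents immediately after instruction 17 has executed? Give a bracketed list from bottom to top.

[-2, -6]

7       [7]
8       [7, 8]
over    [7, 8, 7]
-       [7, 1]
dup     [7, 1, 1]
+       [7, 2]
+       [9]
negate  [-9]
4       [-9, 4]
mod     [-1]
negate  [1]
10      [1, 10]
drop    [1]
3       [1, 3]
negate  [1, -3]
+       [-2]
-6      [-2, -6]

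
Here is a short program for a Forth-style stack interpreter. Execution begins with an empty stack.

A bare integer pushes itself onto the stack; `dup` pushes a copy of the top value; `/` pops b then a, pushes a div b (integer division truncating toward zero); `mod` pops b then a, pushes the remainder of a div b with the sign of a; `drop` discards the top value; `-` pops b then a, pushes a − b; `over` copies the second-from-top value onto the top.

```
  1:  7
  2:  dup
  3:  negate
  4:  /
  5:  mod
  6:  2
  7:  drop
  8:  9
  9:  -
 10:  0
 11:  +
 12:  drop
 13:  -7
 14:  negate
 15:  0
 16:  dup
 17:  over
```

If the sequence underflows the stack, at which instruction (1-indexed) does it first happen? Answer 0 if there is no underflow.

5

7       7
dup     7 7
negate  7 -7
/       -1
mod  — needs 2 operands, stack has 1 → underflow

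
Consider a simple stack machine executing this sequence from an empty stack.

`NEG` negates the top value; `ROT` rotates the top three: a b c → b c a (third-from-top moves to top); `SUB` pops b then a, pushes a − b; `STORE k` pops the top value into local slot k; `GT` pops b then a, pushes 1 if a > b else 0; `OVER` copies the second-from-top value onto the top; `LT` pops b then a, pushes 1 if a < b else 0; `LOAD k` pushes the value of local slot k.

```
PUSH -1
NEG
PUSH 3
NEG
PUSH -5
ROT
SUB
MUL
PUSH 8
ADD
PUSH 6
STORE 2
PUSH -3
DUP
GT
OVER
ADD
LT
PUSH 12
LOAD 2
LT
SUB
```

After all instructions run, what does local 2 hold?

PUSH -1 → [-1]
NEG     → [1]
PUSH 3  → [1, 3]
NEG     → [1, -3]
PUSH -5 → [1, -3, -5]
ROT     → [-3, -5, 1]
SUB     → [-3, -6]
MUL     → [18]
PUSH 8  → [18, 8]
ADD     → [26]
PUSH 6  → [26, 6]
STORE 2 → [26]
PUSH -3 → [26, -3]
DUP     → [26, -3, -3]
GT      → [26, 0]
OVER    → [26, 0, 26]
ADD     → [26, 26]
LT      → [0]
PUSH 12 → [0, 12]
LOAD 2  → [0, 12, 6]
LT      → [0, 0]
SUB     → [0]

6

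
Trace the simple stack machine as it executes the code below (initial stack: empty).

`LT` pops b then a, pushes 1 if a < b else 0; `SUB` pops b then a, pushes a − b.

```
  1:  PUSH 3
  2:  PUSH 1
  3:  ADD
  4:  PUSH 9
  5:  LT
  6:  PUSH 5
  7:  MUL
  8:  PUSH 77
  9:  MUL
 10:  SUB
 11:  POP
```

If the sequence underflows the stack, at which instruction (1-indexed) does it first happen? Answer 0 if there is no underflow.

PUSH 3  : [3]
PUSH 1  : [3, 1]
ADD     : [4]
PUSH 9  : [4, 9]
LT      : [1]
PUSH 5  : [1, 5]
MUL     : [5]
PUSH 77 : [5, 77]
MUL     : [385]
SUB  — needs 2 operands, stack has 1 → underflow

10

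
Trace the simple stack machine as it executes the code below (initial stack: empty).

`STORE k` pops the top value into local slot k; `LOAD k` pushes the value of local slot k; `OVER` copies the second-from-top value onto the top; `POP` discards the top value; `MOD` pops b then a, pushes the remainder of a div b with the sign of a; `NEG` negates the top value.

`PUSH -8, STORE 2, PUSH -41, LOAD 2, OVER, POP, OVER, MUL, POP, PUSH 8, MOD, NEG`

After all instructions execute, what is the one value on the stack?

1

PUSH -8  → -8
STORE 2  → (empty)
PUSH -41 → -41
LOAD 2   → -41 -8
OVER     → -41 -8 -41
POP      → -41 -8
OVER     → -41 -8 -41
MUL      → -41 328
POP      → -41
PUSH 8   → -41 8
MOD      → -1
NEG      → 1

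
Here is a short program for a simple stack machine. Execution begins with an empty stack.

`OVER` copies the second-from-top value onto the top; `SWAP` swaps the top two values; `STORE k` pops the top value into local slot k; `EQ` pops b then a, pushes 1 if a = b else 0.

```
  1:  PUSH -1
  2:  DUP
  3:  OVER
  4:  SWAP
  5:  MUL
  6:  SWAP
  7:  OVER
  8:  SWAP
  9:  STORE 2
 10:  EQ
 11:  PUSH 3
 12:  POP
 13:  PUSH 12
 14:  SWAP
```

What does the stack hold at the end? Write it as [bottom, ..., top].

[12, 1]

PUSH -1  -1
DUP      -1 -1
OVER     -1 -1 -1
SWAP     -1 -1 -1
MUL      -1 1
SWAP     1 -1
OVER     1 -1 1
SWAP     1 1 -1
STORE 2  1 1
EQ       1
PUSH 3   1 3
POP      1
PUSH 12  1 12
SWAP     12 1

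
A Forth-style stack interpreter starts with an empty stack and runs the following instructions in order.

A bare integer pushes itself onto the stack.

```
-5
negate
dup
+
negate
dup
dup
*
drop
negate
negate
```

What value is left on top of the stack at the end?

-10

-5     → -5
negate → 5
dup    → 5 5
+      → 10
negate → -10
dup    → -10 -10
dup    → -10 -10 -10
*      → -10 100
drop   → -10
negate → 10
negate → -10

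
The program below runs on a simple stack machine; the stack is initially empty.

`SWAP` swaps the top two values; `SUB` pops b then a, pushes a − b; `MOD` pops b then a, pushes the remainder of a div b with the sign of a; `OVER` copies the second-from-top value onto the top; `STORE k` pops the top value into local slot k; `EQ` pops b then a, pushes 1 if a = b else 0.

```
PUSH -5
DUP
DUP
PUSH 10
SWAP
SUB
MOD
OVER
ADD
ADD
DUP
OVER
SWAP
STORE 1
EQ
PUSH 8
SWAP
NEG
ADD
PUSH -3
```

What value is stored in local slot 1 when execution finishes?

PUSH -5  -5
DUP      -5 -5
DUP      -5 -5 -5
PUSH 10  -5 -5 -5 10
SWAP     -5 -5 10 -5
SUB      -5 -5 15
MOD      -5 -5
OVER     -5 -5 -5
ADD      -5 -10
ADD      -15
DUP      -15 -15
OVER     -15 -15 -15
SWAP     -15 -15 -15
STORE 1  -15 -15
EQ       1
PUSH 8   1 8
SWAP     8 1
NEG      8 -1
ADD      7
PUSH -3  7 -3

-15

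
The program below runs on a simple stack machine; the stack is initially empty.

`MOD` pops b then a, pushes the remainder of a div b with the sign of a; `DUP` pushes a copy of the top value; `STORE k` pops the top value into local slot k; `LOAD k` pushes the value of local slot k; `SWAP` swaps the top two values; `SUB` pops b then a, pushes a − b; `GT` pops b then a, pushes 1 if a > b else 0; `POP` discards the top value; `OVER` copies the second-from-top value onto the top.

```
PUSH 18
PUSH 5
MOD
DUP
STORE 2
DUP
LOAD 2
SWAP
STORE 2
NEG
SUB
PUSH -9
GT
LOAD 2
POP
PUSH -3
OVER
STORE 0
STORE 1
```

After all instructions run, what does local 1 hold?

PUSH 18 -> [18]
PUSH 5  -> [18, 5]
MOD     -> [3]
DUP     -> [3, 3]
STORE 2 -> [3]
DUP     -> [3, 3]
LOAD 2  -> [3, 3, 3]
SWAP    -> [3, 3, 3]
STORE 2 -> [3, 3]
NEG     -> [3, -3]
SUB     -> [6]
PUSH -9 -> [6, -9]
GT      -> [1]
LOAD 2  -> [1, 3]
POP     -> [1]
PUSH -3 -> [1, -3]
OVER    -> [1, -3, 1]
STORE 0 -> [1, -3]
STORE 1 -> [1]

-3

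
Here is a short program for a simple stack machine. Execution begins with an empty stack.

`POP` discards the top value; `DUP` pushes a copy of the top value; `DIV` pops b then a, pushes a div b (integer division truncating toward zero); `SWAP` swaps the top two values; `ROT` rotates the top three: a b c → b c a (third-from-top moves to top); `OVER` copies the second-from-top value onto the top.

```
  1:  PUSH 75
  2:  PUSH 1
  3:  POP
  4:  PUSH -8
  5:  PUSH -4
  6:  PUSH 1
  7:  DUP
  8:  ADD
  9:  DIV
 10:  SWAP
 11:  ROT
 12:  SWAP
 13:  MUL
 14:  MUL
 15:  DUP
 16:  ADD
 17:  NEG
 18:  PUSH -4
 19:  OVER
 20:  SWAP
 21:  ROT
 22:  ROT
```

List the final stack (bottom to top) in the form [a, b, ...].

[-4, -2400, -2400]

PUSH 75  75
PUSH 1   75 1
POP      75
PUSH -8  75 -8
PUSH -4  75 -8 -4
PUSH 1   75 -8 -4 1
DUP      75 -8 -4 1 1
ADD      75 -8 -4 2
DIV      75 -8 -2
SWAP     75 -2 -8
ROT      -2 -8 75
SWAP     -2 75 -8
MUL      -2 -600
MUL      1200
DUP      1200 1200
ADD      2400
NEG      -2400
PUSH -4  -2400 -4
OVER     -2400 -4 -2400
SWAP     -2400 -2400 -4
ROT      -2400 -4 -2400
ROT      -4 -2400 -2400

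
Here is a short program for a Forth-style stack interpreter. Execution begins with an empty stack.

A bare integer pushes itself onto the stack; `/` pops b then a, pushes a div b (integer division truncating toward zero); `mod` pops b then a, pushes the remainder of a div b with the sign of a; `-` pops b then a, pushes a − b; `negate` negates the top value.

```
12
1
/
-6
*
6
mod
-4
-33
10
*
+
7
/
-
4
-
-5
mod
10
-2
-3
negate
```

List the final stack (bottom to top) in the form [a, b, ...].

12     → [12]
1      → [12, 1]
/      → [12]
-6     → [12, -6]
*      → [-72]
6      → [-72, 6]
mod    → [0]
-4     → [0, -4]
-33    → [0, -4, -33]
10     → [0, -4, -33, 10]
*      → [0, -4, -330]
+      → [0, -334]
7      → [0, -334, 7]
/      → [0, -47]
-      → [47]
4      → [47, 4]
-      → [43]
-5     → [43, -5]
mod    → [3]
10     → [3, 10]
-2     → [3, 10, -2]
-3     → [3, 10, -2, -3]
negate → [3, 10, -2, 3]

[3, 10, -2, 3]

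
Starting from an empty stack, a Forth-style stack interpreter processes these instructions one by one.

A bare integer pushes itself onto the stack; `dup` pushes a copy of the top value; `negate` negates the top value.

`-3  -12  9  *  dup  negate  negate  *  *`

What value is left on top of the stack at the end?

-3     : -3
-12    : -3 -12
9      : -3 -12 9
*      : -3 -108
dup    : -3 -108 -108
negate : -3 -108 108
negate : -3 -108 -108
*      : -3 11664
*      : -34992

-34992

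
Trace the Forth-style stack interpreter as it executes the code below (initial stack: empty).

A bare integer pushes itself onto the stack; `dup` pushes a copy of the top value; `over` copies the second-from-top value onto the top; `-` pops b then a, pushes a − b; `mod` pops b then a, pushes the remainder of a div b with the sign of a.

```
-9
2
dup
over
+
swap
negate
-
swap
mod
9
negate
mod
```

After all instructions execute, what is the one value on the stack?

6

-9     -> [-9]
2      -> [-9, 2]
dup    -> [-9, 2, 2]
over   -> [-9, 2, 2, 2]
+      -> [-9, 2, 4]
swap   -> [-9, 4, 2]
negate -> [-9, 4, -2]
-      -> [-9, 6]
swap   -> [6, -9]
mod    -> [6]
9      -> [6, 9]
negate -> [6, -9]
mod    -> [6]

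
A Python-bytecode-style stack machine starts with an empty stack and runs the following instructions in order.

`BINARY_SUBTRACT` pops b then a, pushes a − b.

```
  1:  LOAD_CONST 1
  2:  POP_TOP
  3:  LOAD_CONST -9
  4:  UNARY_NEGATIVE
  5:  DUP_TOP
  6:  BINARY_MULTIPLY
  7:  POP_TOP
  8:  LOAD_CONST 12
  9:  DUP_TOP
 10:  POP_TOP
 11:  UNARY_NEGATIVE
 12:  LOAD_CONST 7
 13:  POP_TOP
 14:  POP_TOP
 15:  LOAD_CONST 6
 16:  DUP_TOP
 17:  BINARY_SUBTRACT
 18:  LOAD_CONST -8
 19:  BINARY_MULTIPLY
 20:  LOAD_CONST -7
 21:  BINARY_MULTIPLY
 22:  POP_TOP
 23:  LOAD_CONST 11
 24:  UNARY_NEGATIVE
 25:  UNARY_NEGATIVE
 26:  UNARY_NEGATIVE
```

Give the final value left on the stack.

LOAD_CONST 1    → [1]
POP_TOP         → []
LOAD_CONST -9   → [-9]
UNARY_NEGATIVE  → [9]
DUP_TOP         → [9, 9]
BINARY_MULTIPLY → [81]
POP_TOP         → []
LOAD_CONST 12   → [12]
DUP_TOP         → [12, 12]
POP_TOP         → [12]
UNARY_NEGATIVE  → [-12]
LOAD_CONST 7    → [-12, 7]
POP_TOP         → [-12]
POP_TOP         → []
LOAD_CONST 6    → [6]
DUP_TOP         → [6, 6]
BINARY_SUBTRACT → [0]
LOAD_CONST -8   → [0, -8]
BINARY_MULTIPLY → [0]
LOAD_CONST -7   → [0, -7]
BINARY_MULTIPLY → [0]
POP_TOP         → []
LOAD_CONST 11   → [11]
UNARY_NEGATIVE  → [-11]
UNARY_NEGATIVE  → [11]
UNARY_NEGATIVE  → [-11]

-11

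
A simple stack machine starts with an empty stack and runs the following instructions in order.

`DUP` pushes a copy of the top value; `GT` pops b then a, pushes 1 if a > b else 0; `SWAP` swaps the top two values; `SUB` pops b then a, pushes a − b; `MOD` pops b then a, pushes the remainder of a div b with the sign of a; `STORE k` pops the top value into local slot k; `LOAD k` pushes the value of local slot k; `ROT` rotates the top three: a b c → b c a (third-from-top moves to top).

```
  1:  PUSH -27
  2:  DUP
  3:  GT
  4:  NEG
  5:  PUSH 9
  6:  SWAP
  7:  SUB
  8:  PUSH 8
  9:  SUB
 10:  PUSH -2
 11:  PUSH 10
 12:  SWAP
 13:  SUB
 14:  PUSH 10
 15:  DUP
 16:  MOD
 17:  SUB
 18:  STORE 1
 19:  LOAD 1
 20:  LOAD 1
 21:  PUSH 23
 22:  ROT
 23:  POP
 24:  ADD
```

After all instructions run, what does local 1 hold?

12

PUSH -27  -27
DUP       -27 -27
GT        0
NEG       0
PUSH 9    0 9
SWAP      9 0
SUB       9
PUSH 8    9 8
SUB       1
PUSH -2   1 -2
PUSH 10   1 -2 10
SWAP      1 10 -2
SUB       1 12
PUSH 10   1 12 10
DUP       1 12 10 10
MOD       1 12 0
SUB       1 12
STORE 1   1
LOAD 1    1 12
LOAD 1    1 12 12
PUSH 23   1 12 12 23
ROT       1 12 23 12
POP       1 12 23
ADD       1 35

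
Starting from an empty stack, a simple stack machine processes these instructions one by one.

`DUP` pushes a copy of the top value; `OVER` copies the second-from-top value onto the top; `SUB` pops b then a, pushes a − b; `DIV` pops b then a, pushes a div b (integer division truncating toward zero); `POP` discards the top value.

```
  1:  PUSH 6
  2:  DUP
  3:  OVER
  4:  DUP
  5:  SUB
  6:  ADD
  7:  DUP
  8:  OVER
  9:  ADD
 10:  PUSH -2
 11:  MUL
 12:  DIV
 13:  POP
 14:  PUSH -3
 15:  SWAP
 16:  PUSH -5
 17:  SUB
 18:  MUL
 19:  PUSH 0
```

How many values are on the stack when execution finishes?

PUSH 6  : [6]
DUP     : [6, 6]
OVER    : [6, 6, 6]
DUP     : [6, 6, 6, 6]
SUB     : [6, 6, 0]
ADD     : [6, 6]
DUP     : [6, 6, 6]
OVER    : [6, 6, 6, 6]
ADD     : [6, 6, 12]
PUSH -2 : [6, 6, 12, -2]
MUL     : [6, 6, -24]
DIV     : [6, 0]
POP     : [6]
PUSH -3 : [6, -3]
SWAP    : [-3, 6]
PUSH -5 : [-3, 6, -5]
SUB     : [-3, 11]
MUL     : [-33]
PUSH 0  : [-33, 0]

2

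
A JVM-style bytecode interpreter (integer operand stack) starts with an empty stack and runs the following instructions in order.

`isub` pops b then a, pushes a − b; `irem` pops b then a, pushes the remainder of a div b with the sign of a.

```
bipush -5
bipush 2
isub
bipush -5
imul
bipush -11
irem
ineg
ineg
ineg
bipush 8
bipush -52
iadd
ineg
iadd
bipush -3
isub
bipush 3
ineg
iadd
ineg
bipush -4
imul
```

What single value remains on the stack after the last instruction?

168

bipush -5  : -5
bipush 2   : -5 2
isub       : -7
bipush -5  : -7 -5
imul       : 35
bipush -11 : 35 -11
irem       : 2
ineg       : -2
ineg       : 2
ineg       : -2
bipush 8   : -2 8
bipush -52 : -2 8 -52
iadd       : -2 -44
ineg       : -2 44
iadd       : 42
bipush -3  : 42 -3
isub       : 45
bipush 3   : 45 3
ineg       : 45 -3
iadd       : 42
ineg       : -42
bipush -4  : -42 -4
imul       : 168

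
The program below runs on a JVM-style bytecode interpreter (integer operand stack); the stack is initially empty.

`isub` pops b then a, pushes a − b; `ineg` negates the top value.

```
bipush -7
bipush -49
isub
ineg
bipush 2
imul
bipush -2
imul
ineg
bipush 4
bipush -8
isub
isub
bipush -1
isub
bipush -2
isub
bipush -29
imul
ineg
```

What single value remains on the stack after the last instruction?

bipush -7  -> -7
bipush -49 -> -7 -49
isub       -> 42
ineg       -> -42
bipush 2   -> -42 2
imul       -> -84
bipush -2  -> -84 -2
imul       -> 168
ineg       -> -168
bipush 4   -> -168 4
bipush -8  -> -168 4 -8
isub       -> -168 12
isub       -> -180
bipush -1  -> -180 -1
isub       -> -179
bipush -2  -> -179 -2
isub       -> -177
bipush -29 -> -177 -29
imul       -> 5133
ineg       -> -5133

-5133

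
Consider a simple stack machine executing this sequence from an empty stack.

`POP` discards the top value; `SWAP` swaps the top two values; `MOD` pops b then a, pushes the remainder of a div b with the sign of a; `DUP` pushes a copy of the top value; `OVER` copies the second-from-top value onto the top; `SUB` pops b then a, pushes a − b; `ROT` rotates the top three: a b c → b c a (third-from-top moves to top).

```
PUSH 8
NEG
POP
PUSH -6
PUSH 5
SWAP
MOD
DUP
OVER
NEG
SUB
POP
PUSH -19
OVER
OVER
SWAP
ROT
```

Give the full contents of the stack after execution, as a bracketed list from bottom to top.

[5, -19, 5, -19]

PUSH 8   : 8
NEG      : -8
POP      : (empty)
PUSH -6  : -6
PUSH 5   : -6 5
SWAP     : 5 -6
MOD      : 5
DUP      : 5 5
OVER     : 5 5 5
NEG      : 5 5 -5
SUB      : 5 10
POP      : 5
PUSH -19 : 5 -19
OVER     : 5 -19 5
OVER     : 5 -19 5 -19
SWAP     : 5 -19 -19 5
ROT      : 5 -19 5 -19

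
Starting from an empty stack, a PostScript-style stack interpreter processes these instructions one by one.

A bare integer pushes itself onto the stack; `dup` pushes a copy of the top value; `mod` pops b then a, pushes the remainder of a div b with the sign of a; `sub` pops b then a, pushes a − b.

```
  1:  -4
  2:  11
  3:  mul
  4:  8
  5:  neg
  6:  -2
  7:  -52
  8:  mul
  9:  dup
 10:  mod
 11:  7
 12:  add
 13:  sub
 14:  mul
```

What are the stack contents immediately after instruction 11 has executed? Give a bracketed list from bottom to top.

-4  -> [-4]
11  -> [-4, 11]
mul -> [-44]
8   -> [-44, 8]
neg -> [-44, -8]
-2  -> [-44, -8, -2]
-52 -> [-44, -8, -2, -52]
mul -> [-44, -8, 104]
dup -> [-44, -8, 104, 104]
mod -> [-44, -8, 0]
7   -> [-44, -8, 0, 7]

[-44, -8, 0, 7]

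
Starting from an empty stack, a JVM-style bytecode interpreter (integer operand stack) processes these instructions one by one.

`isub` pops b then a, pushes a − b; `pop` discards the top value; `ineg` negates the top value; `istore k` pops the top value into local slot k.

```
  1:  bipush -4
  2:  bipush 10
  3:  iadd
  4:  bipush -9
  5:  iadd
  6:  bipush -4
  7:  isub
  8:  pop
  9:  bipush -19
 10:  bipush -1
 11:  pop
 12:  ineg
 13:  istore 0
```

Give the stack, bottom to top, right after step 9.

bipush -4  -> [-4]
bipush 10  -> [-4, 10]
iadd       -> [6]
bipush -9  -> [6, -9]
iadd       -> [-3]
bipush -4  -> [-3, -4]
isub       -> [1]
pop        -> []
bipush -19 -> [-19]

[-19]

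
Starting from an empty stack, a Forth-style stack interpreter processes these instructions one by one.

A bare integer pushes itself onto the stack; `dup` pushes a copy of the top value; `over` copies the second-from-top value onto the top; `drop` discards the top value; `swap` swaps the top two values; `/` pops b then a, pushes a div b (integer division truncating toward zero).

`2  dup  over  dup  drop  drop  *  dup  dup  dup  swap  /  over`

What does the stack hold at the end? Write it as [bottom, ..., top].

[4, 4, 1, 4]

2     2
dup   2 2
over  2 2 2
dup   2 2 2 2
drop  2 2 2
drop  2 2
*     4
dup   4 4
dup   4 4 4
dup   4 4 4 4
swap  4 4 4 4
/     4 4 1
over  4 4 1 4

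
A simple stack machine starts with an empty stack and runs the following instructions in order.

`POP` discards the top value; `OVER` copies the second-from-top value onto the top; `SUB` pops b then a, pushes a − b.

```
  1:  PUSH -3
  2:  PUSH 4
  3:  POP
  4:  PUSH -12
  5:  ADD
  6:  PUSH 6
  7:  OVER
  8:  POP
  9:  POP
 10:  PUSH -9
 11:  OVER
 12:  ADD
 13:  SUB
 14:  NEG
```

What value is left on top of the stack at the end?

-9

PUSH -3   -3
PUSH 4    -3 4
POP       -3
PUSH -12  -3 -12
ADD       -15
PUSH 6    -15 6
OVER      -15 6 -15
POP       -15 6
POP       -15
PUSH -9   -15 -9
OVER      -15 -9 -15
ADD       -15 -24
SUB       9
NEG       -9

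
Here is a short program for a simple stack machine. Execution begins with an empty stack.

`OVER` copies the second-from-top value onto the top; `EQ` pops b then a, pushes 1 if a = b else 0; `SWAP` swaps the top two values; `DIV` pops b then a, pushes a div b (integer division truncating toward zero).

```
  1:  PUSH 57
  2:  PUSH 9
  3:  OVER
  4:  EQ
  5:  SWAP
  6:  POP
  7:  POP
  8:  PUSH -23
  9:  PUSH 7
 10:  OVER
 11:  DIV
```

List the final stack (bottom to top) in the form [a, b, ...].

[-23, 0]

PUSH 57  : 57
PUSH 9   : 57 9
OVER     : 57 9 57
EQ       : 57 0
SWAP     : 0 57
POP      : 0
POP      : (empty)
PUSH -23 : -23
PUSH 7   : -23 7
OVER     : -23 7 -23
DIV      : -23 0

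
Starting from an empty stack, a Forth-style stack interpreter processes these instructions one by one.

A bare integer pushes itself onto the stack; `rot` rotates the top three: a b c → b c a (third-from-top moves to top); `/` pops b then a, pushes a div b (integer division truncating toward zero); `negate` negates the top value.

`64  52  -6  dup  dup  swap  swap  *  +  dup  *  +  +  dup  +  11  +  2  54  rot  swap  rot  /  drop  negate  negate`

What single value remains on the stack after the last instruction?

64     -> [64]
52     -> [64, 52]
-6     -> [64, 52, -6]
dup    -> [64, 52, -6, -6]
dup    -> [64, 52, -6, -6, -6]
swap   -> [64, 52, -6, -6, -6]
swap   -> [64, 52, -6, -6, -6]
*      -> [64, 52, -6, 36]
+      -> [64, 52, 30]
dup    -> [64, 52, 30, 30]
*      -> [64, 52, 900]
+      -> [64, 952]
+      -> [1016]
dup    -> [1016, 1016]
+      -> [2032]
11     -> [2032, 11]
+      -> [2043]
2      -> [2043, 2]
54     -> [2043, 2, 54]
rot    -> [2, 54, 2043]
swap   -> [2, 2043, 54]
rot    -> [2043, 54, 2]
/      -> [2043, 27]
drop   -> [2043]
negate -> [-2043]
negate -> [2043]

2043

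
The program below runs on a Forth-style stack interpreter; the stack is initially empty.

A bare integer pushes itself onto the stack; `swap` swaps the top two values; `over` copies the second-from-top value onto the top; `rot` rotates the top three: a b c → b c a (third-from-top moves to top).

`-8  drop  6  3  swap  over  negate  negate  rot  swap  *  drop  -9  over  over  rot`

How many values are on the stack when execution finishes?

4

-8     → -8
drop   → (empty)
6      → 6
3      → 6 3
swap   → 3 6
over   → 3 6 3
negate → 3 6 -3
negate → 3 6 3
rot    → 6 3 3
swap   → 6 3 3
*      → 6 9
drop   → 6
-9     → 6 -9
over   → 6 -9 6
over   → 6 -9 6 -9
rot    → 6 6 -9 -9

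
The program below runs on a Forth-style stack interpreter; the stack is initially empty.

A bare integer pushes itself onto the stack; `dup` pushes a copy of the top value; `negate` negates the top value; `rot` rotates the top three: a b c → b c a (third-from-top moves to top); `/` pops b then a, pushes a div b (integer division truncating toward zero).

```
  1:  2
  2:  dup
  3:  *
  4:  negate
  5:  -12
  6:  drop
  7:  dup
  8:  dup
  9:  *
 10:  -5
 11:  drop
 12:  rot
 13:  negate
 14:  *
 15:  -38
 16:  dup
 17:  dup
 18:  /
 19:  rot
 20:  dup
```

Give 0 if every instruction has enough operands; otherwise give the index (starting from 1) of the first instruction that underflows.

12

2      -> 2
dup    -> 2 2
*      -> 4
negate -> -4
-12    -> -4 -12
drop   -> -4
dup    -> -4 -4
dup    -> -4 -4 -4
*      -> -4 16
-5     -> -4 16 -5
drop   -> -4 16
rot  — needs 3 operands, stack has 2 → underflow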